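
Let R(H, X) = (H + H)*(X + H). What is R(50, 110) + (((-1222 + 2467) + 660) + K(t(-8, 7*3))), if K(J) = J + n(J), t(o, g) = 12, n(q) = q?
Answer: 17929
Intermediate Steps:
R(H, X) = 2*H*(H + X) (R(H, X) = (2*H)*(H + X) = 2*H*(H + X))
K(J) = 2*J (K(J) = J + J = 2*J)
R(50, 110) + (((-1222 + 2467) + 660) + K(t(-8, 7*3))) = 2*50*(50 + 110) + (((-1222 + 2467) + 660) + 2*12) = 2*50*160 + ((1245 + 660) + 24) = 16000 + (1905 + 24) = 16000 + 1929 = 17929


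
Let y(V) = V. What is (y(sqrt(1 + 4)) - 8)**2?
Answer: (8 - sqrt(5))**2 ≈ 33.223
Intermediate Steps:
(y(sqrt(1 + 4)) - 8)**2 = (sqrt(1 + 4) - 8)**2 = (sqrt(5) - 8)**2 = (-8 + sqrt(5))**2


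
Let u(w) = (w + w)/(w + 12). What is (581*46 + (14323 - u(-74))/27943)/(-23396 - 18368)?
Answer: -23151387097/36177355012 ≈ -0.63994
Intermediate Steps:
u(w) = 2*w/(12 + w) (u(w) = (2*w)/(12 + w) = 2*w/(12 + w))
(581*46 + (14323 - u(-74))/27943)/(-23396 - 18368) = (581*46 + (14323 - 2*(-74)/(12 - 74))/27943)/(-23396 - 18368) = (26726 + (14323 - 2*(-74)/(-62))*(1/27943))/(-41764) = (26726 + (14323 - 2*(-74)*(-1)/62)*(1/27943))*(-1/41764) = (26726 + (14323 - 1*74/31)*(1/27943))*(-1/41764) = (26726 + (14323 - 74/31)*(1/27943))*(-1/41764) = (26726 + (443939/31)*(1/27943))*(-1/41764) = (26726 + 443939/866233)*(-1/41764) = (23151387097/866233)*(-1/41764) = -23151387097/36177355012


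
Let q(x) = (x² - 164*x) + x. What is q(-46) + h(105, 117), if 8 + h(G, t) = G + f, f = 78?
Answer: 9789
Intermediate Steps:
q(x) = x² - 163*x
h(G, t) = 70 + G (h(G, t) = -8 + (G + 78) = -8 + (78 + G) = 70 + G)
q(-46) + h(105, 117) = -46*(-163 - 46) + (70 + 105) = -46*(-209) + 175 = 9614 + 175 = 9789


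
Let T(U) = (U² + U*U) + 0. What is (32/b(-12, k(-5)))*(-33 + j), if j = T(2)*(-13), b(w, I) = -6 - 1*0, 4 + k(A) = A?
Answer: 2192/3 ≈ 730.67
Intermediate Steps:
k(A) = -4 + A
T(U) = 2*U² (T(U) = (U² + U²) + 0 = 2*U² + 0 = 2*U²)
b(w, I) = -6 (b(w, I) = -6 + 0 = -6)
j = -104 (j = (2*2²)*(-13) = (2*4)*(-13) = 8*(-13) = -104)
(32/b(-12, k(-5)))*(-33 + j) = (32/(-6))*(-33 - 104) = (32*(-⅙))*(-137) = -16/3*(-137) = 2192/3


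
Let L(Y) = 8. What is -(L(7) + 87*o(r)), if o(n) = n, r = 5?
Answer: -443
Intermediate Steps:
-(L(7) + 87*o(r)) = -(8 + 87*5) = -(8 + 435) = -1*443 = -443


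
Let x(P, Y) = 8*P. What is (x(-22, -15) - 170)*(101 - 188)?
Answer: 30102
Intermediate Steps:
(x(-22, -15) - 170)*(101 - 188) = (8*(-22) - 170)*(101 - 188) = (-176 - 170)*(-87) = -346*(-87) = 30102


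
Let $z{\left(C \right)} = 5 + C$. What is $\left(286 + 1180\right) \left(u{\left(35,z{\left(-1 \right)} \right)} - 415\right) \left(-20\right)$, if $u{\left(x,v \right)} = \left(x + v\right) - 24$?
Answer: $11728000$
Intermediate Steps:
$u{\left(x,v \right)} = -24 + v + x$ ($u{\left(x,v \right)} = \left(v + x\right) - 24 = -24 + v + x$)
$\left(286 + 1180\right) \left(u{\left(35,z{\left(-1 \right)} \right)} - 415\right) \left(-20\right) = \left(286 + 1180\right) \left(\left(-24 + \left(5 - 1\right) + 35\right) - 415\right) \left(-20\right) = 1466 \left(\left(-24 + 4 + 35\right) - 415\right) \left(-20\right) = 1466 \left(15 - 415\right) \left(-20\right) = 1466 \left(-400\right) \left(-20\right) = \left(-586400\right) \left(-20\right) = 11728000$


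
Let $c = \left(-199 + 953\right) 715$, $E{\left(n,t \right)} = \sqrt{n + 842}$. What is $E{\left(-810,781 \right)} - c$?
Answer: $-539110 + 4 \sqrt{2} \approx -5.391 \cdot 10^{5}$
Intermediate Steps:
$E{\left(n,t \right)} = \sqrt{842 + n}$
$c = 539110$ ($c = 754 \cdot 715 = 539110$)
$E{\left(-810,781 \right)} - c = \sqrt{842 - 810} - 539110 = \sqrt{32} - 539110 = 4 \sqrt{2} - 539110 = -539110 + 4 \sqrt{2}$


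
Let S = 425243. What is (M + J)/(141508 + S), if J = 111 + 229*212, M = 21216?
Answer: 69875/566751 ≈ 0.12329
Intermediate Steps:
J = 48659 (J = 111 + 48548 = 48659)
(M + J)/(141508 + S) = (21216 + 48659)/(141508 + 425243) = 69875/566751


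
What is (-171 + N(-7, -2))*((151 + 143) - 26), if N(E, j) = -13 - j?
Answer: -48776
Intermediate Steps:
(-171 + N(-7, -2))*((151 + 143) - 26) = (-171 + (-13 - 1*(-2)))*((151 + 143) - 26) = (-171 + (-13 + 2))*(294 - 26) = (-171 - 11)*268 = -182*268 = -48776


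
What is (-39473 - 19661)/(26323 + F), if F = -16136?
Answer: -59134/10187 ≈ -5.8048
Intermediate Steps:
(-39473 - 19661)/(26323 + F) = (-39473 - 19661)/(26323 - 16136) = -59134/10187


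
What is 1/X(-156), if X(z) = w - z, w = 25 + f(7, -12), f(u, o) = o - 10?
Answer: 1/159 ≈ 0.0062893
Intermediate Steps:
f(u, o) = -10 + o
w = 3 (w = 25 + (-10 - 12) = 25 - 22 = 3)
X(z) = 3 - z
1/X(-156) = 1/(3 - 1*(-156)) = 1/(3 + 156) = 1/159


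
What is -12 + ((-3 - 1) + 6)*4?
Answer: -4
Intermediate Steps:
-12 + ((-3 - 1) + 6)*4 = -12 + (-4 + 6)*4 = -12 + 2*4 = -12 + 8 = -4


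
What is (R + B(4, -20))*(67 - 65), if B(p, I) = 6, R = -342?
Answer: -672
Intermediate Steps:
(R + B(4, -20))*(67 - 65) = (-342 + 6)*(67 - 65) = -336*2 = -672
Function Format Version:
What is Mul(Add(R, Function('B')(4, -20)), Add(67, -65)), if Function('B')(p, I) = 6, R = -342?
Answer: -672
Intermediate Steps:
Mul(Add(R, Function('B')(4, -20)), Add(67, -65)) = Mul(Add(-342, 6), Add(67, -65)) = Mul(-336, 2) = -672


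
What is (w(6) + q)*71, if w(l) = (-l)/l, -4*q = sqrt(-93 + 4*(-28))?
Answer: -71 - 71*I*sqrt(205)/4 ≈ -71.0 - 254.14*I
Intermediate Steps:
q = -I*sqrt(205)/4 (q = -sqrt(-93 + 4*(-28))/4 = -sqrt(-93 - 112)/4 = -I*sqrt(205)/4 ≈ -3.5795*I)
w(l) = -1
(w(6) + q)*71 = (-1 - I*sqrt(205)/4)*71 = -71 - 71*I*sqrt(205)/4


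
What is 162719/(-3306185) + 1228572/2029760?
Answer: 186580290019/335538103280 ≈ 0.55606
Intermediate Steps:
162719/(-3306185) + 1228572/2029760 = 162719*(-1/3306185) + 1228572*(1/2029760) = -162719/3306185 + 307143/507440 = 186580290019/335538103280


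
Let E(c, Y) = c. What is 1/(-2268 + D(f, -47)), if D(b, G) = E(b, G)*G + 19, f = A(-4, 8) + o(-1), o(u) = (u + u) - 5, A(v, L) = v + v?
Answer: -1/1544 ≈ -0.00064767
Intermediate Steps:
A(v, L) = 2*v
o(u) = -5 + 2*u (o(u) = 2*u - 5 = -5 + 2*u)
f = -15 (f = 2*(-4) + (-5 + 2*(-1)) = -8 + (-5 - 2) = -8 - 7 = -15)
D(b, G) = 19 + G*b (D(b, G) = b*G + 19 = G*b + 19 = 19 + G*b)
1/(-2268 + D(f, -47)) = 1/(-2268 + (19 - 47*(-15))) = 1/(-2268 + (19 + 705)) = 1/(-2268 + 724) = 1/(-1544) = -1/1544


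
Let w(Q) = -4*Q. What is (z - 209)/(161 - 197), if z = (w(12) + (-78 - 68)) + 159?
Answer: 61/9 ≈ 6.7778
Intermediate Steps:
z = -35 (z = (-4*12 + (-78 - 68)) + 159 = (-48 - 146) + 159 = -194 + 159 = -35)
(z - 209)/(161 - 197) = (-35 - 209)/(161 - 197) = -244/(-36) = -244*(-1/36) = 61/9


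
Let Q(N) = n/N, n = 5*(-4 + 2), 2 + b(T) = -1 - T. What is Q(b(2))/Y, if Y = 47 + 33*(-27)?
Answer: -1/422 ≈ -0.0023697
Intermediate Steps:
Y = -844 (Y = 47 - 891 = -844)
b(T) = -3 - T (b(T) = -2 + (-1 - T) = -3 - T)
n = -10 (n = 5*(-2) = -10)
Q(N) = -10/N
Q(b(2))/Y = -10/(-3 - 1*2)/(-844) = -10/(-3 - 2)*(-1/844) = -10/(-5)*(-1/844) = -10*(-⅕)*(-1/844) = 2*(-1/844) = -1/422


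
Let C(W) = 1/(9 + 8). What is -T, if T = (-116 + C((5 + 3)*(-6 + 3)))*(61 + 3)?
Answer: 126144/17 ≈ 7420.2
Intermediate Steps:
C(W) = 1/17
T = -126144/17 (T = (-116 + 1/17)*(61 + 3) = -1971/17*64 = -126144/17 ≈ -7420.2)
-T = -1*(-126144/17) = 126144/17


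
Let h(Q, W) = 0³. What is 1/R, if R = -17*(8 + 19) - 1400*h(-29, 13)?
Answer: -1/459 ≈ -0.0021787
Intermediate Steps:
h(Q, W) = 0
R = -459 (R = -17*(8 + 19) - 1400*0 = -17*27 + 0 = -459 + 0 = -459)
1/R = 1/(-459) = -1/459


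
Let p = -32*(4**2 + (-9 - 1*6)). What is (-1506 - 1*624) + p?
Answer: -2162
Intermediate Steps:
p = -32 (p = -32*(16 + (-9 - 6)) = -32*(16 - 15) = -32*1 = -32)
(-1506 - 1*624) + p = (-1506 - 1*624) - 32 = (-1506 - 624) - 32 = -2130 - 32 = -2162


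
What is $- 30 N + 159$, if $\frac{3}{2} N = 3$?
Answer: $99$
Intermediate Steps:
$N = 2$ ($N = \frac{2}{3} \cdot 3 = 2$)
$- 30 N + 159 = \left(-30\right) 2 + 159 = -60 + 159 = 99$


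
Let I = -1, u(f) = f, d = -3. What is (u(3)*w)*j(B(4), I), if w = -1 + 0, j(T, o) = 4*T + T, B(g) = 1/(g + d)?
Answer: -15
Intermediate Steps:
B(g) = 1/(-3 + g) (B(g) = 1/(g - 3) = 1/(-3 + g))
j(T, o) = 5*T
w = -1
(u(3)*w)*j(B(4), I) = (3*(-1))*(5/(-3 + 4)) = -15/1 = -15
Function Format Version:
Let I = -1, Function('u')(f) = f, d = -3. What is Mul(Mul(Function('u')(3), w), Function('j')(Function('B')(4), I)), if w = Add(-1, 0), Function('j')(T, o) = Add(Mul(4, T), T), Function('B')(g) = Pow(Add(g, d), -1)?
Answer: -15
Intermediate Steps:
Function('B')(g) = Pow(Add(-3, g), -1) (Function('B')(g) = Pow(Add(g, -3), -1) = Pow(Add(-3, g), -1))
Function('j')(T, o) = Mul(5, T)
w = -1
Mul(Mul(Function('u')(3), w), Function('j')(Function('B')(4), I)) = Mul(Mul(3, -1), Mul(5, Pow(Add(-3, 4), -1))) = Mul(-3, Mul(5, Pow(1, -1))) = Mul(-3, Mul(5, 1)) = Mul(-3, 5) = -15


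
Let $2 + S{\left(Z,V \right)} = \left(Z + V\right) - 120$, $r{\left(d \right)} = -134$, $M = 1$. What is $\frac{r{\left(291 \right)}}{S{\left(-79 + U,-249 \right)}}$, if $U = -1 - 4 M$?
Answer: $\frac{134}{455} \approx 0.29451$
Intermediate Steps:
$U = -5$ ($U = -1 - 4 = -5$)
$S{\left(Z,V \right)} = -122 + V + Z$ ($S{\left(Z,V \right)} = -2 - \left(120 - V - Z\right) = -2 + \left(-120 + V + Z\right) = -122 + V + Z$)
$\frac{r{\left(291 \right)}}{S{\left(-79 + U,-249 \right)}} = - \frac{134}{-122 - 249 - 84} = - \frac{134}{-455} = \left(-134\right) \left(- \frac{1}{455}\right) = \frac{134}{455}$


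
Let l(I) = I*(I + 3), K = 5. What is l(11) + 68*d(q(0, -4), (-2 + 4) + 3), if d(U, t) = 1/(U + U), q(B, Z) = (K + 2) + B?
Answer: 1112/7 ≈ 158.86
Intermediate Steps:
q(B, Z) = 7 + B (q(B, Z) = (5 + 2) + B = 7 + B)
l(I) = I*(3 + I)
d(U, t) = 1/(2*U)
l(11) + 68*d(q(0, -4), (-2 + 4) + 3) = 11*(3 + 11) + 68*(1/(2*(7 + 0))) = 11*14 + 68*((1/2)/7) = 154 + 68*((1/2)*(1/7)) = 154 + 68*(1/14) = 154 + 34/7 = 1112/7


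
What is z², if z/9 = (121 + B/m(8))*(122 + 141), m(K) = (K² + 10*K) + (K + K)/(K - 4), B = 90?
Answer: 453716966200689/5476 ≈ 8.2856e+10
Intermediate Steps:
m(K) = K² + 10*K + 2*K/(-4 + K) (m(K) = (K² + 10*K) + (2*K)/(-4 + K) = (K² + 10*K) + 2*K/(-4 + K) = K² + 10*K + 2*K/(-4 + K))
z = 21300633/74 (z = 9*((121 + 90/((8*(-38 + 8² + 6*8)/(-4 + 8))))*(122 + 141)) = 9*((121 + 90/((8*(-38 + 64 + 48)/4)))*263) = 9*((121 + 90/((8*(¼)*74)))*263) = 9*((121 + 90/148)*263) = 9*((121 + 90*(1/148))*263) = 9*((121 + 45/74)*263) = 9*((8999/74)*263) = 9*(2366737/74) = 21300633/74 ≈ 2.8785e+5)
z² = (21300633/74)² = 453716966200689/5476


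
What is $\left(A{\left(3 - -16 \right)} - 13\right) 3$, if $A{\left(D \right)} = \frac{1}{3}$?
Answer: $-38$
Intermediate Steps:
$A{\left(D \right)} = \frac{1}{3}$
$\left(A{\left(3 - -16 \right)} - 13\right) 3 = \left(\frac{1}{3} - 13\right) 3 = \left(- \frac{38}{3}\right) 3 = -38$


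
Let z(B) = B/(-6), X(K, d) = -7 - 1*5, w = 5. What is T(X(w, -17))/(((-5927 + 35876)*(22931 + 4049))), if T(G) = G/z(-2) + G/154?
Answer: -463/10369641590 ≈ -4.4650e-8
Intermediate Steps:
X(K, d) = -12 (X(K, d) = -7 - 5 = -12)
z(B) = -B/6 (z(B) = B*(-⅙) = -B/6)
T(G) = 463*G/154 (T(G) = G/((-⅙*(-2))) + G/154 = G/(⅓) + G*(1/154) = G*3 + G/154 = 3*G + G/154 = 463*G/154)
T(X(w, -17))/(((-5927 + 35876)*(22931 + 4049))) = ((463/154)*(-12))/(((-5927 + 35876)*(22931 + 4049))) = -2778/(77*(29949*26980)) = -2778/77/808024020 = -2778/77*1/808024020 = -463/10369641590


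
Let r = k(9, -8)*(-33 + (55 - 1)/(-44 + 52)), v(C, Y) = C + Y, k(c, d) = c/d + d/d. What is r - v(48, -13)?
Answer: -1015/32 ≈ -31.719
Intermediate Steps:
k(c, d) = 1 + c/d (k(c, d) = c/d + 1 = 1 + c/d)
r = 105/32 (r = ((9 - 8)/(-8))*(-33 + (55 - 1)/(-44 + 52)) = (-⅛*1)*(-33 + 54/8) = -(-33 + 54*(⅛))/8 = -(-33 + 27/4)/8 = -⅛*(-105/4) = 105/32 ≈ 3.2813)
r - v(48, -13) = 105/32 - (48 - 13) = 105/32 - 1*35 = 105/32 - 35 = -1015/32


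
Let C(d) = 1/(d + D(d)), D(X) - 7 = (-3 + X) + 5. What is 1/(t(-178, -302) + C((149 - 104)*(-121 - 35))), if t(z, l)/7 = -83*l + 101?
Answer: 14031/2471827238 ≈ 5.6764e-6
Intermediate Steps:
t(z, l) = 707 - 581*l (t(z, l) = 7*(-83*l + 101) = 7*(101 - 83*l) = 707 - 581*l)
D(X) = 9 + X (D(X) = 7 + ((-3 + X) + 5) = 7 + (2 + X) = 9 + X)
C(d) = 1/(9 + 2*d) (C(d) = 1/(d + (9 + d)) = 1/(9 + 2*d))
1/(t(-178, -302) + C((149 - 104)*(-121 - 35))) = 1/((707 - 581*(-302)) + 1/(9 + 2*((149 - 104)*(-121 - 35)))) = 1/((707 + 175462) + 1/(9 + 2*(45*(-156)))) = 1/(176169 + 1/(9 + 2*(-7020))) = 1/(176169 + 1/(9 - 14040)) = 1/(176169 + 1/(-14031)) = 1/(176169 - 1/14031) = 1/(2471827238/14031) = 14031/2471827238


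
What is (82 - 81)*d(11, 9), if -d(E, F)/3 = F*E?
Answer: -297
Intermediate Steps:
d(E, F) = -3*E*F (d(E, F) = -3*F*E = -3*E*F)
(82 - 81)*d(11, 9) = (82 - 81)*(-3*11*9) = 1*(-297) = -297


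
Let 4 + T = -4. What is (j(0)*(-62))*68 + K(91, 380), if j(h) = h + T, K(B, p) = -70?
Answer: 33658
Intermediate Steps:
T = -8 (T = -4 - 4 = -8)
j(h) = -8 + h (j(h) = h - 8 = -8 + h)
(j(0)*(-62))*68 + K(91, 380) = ((-8 + 0)*(-62))*68 - 70 = -8*(-62)*68 - 70 = 496*68 - 70 = 33728 - 70 = 33658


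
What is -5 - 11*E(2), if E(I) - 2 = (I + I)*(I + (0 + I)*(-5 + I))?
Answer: 149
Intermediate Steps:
E(I) = 2 + 2*I*(I + I*(-5 + I)) (E(I) = 2 + (I + I)*(I + (0 + I)*(-5 + I)) = 2 + (2*I)*(I + I*(-5 + I)) = 2 + 2*I*(I + I*(-5 + I)))
-5 - 11*E(2) = -5 - 11*(2 - 8*2**2 + 2*2**3) = -5 - 11*(2 - 8*4 + 2*8) = -5 - 11*(2 - 32 + 16) = -5 - 11*(-14) = -5 + 154 = 149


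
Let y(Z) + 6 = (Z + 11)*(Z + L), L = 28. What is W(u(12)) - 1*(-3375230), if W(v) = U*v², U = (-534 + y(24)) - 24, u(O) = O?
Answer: 3556094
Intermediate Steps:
y(Z) = -6 + (11 + Z)*(28 + Z) (y(Z) = -6 + (Z + 11)*(Z + 28) = -6 + (11 + Z)*(28 + Z))
U = 1256 (U = (-534 + (302 + 24² + 39*24)) - 24 = (-534 + (302 + 576 + 936)) - 24 = (-534 + 1814) - 24 = 1280 - 24 = 1256)
W(v) = 1256*v²
W(u(12)) - 1*(-3375230) = 1256*12² - 1*(-3375230) = 1256*144 + 3375230 = 180864 + 3375230 = 3556094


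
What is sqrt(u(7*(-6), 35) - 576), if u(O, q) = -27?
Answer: 3*I*sqrt(67) ≈ 24.556*I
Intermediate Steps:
sqrt(u(7*(-6), 35) - 576) = sqrt(-27 - 576) = sqrt(-603) = 3*I*sqrt(67)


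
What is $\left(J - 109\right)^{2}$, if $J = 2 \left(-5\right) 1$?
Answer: $14161$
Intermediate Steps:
$J = -10$ ($J = \left(-10\right) 1 = -10$)
$\left(J - 109\right)^{2} = \left(-10 - 109\right)^{2} = \left(-119\right)^{2} = 14161$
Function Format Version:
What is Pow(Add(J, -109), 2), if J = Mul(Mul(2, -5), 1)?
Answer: 14161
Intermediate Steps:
J = -10 (J = Mul(-10, 1) = -10)
Pow(Add(J, -109), 2) = Pow(Add(-10, -109), 2) = Pow(-119, 2) = 14161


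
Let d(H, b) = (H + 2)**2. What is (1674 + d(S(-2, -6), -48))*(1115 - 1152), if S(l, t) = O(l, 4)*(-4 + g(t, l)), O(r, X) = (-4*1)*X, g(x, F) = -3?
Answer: -542790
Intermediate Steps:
O(r, X) = -4*X
S(l, t) = 112 (S(l, t) = (-4*4)*(-4 - 3) = -16*(-7) = 112)
d(H, b) = (2 + H)**2
(1674 + d(S(-2, -6), -48))*(1115 - 1152) = (1674 + (2 + 112)**2)*(1115 - 1152) = (1674 + 114**2)*(-37) = (1674 + 12996)*(-37) = 14670*(-37) = -542790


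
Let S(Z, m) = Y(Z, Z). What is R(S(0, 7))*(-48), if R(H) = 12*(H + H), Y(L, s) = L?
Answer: 0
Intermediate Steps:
S(Z, m) = Z
R(H) = 24*H (R(H) = 12*(2*H) = 24*H)
R(S(0, 7))*(-48) = (24*0)*(-48) = 0*(-48) = 0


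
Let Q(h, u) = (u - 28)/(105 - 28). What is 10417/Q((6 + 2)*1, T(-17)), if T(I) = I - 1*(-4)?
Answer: -802109/41 ≈ -19564.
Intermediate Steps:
T(I) = 4 + I (T(I) = I + 4 = 4 + I)
Q(h, u) = -4/11 + u/77 (Q(h, u) = (-28 + u)/77 = (-28 + u)*(1/77) = -4/11 + u/77)
10417/Q((6 + 2)*1, T(-17)) = 10417/(-4/11 + (4 - 17)/77) = 10417/(-4/11 + (1/77)*(-13)) = 10417/(-4/11 - 13/77) = 10417/(-41/77) = 10417*(-77/41) = -802109/41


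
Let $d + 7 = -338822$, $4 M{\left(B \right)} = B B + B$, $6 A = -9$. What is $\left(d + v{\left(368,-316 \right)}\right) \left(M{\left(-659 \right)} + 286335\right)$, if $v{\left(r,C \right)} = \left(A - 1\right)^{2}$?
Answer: $- \frac{1069976493971}{8} \approx -1.3375 \cdot 10^{11}$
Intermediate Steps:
$A = - \frac{3}{2}$ ($A = \frac{1}{6} \left(-9\right) = - \frac{3}{2} \approx -1.5$)
$v{\left(r,C \right)} = \frac{25}{4}$ ($v{\left(r,C \right)} = \left(- \frac{3}{2} - 1\right)^{2} = \left(- \frac{5}{2}\right)^{2} = \frac{25}{4}$)
$M{\left(B \right)} = \frac{B}{4} + \frac{B^{2}}{4}$ ($M{\left(B \right)} = \frac{B B + B}{4} = \frac{B^{2} + B}{4} = \frac{B + B^{2}}{4} = \frac{B}{4} + \frac{B^{2}}{4}$)
$d = -338829$ ($d = -7 - 338822 = -338829$)
$\left(d + v{\left(368,-316 \right)}\right) \left(M{\left(-659 \right)} + 286335\right) = \left(-338829 + \frac{25}{4}\right) \left(\frac{1}{4} \left(-659\right) \left(1 - 659\right) + 286335\right) = - \frac{1355291 \left(\frac{1}{4} \left(-659\right) \left(-658\right) + 286335\right)}{4} = - \frac{1355291 \left(\frac{216811}{2} + 286335\right)}{4} = \left(- \frac{1355291}{4}\right) \frac{789481}{2} = - \frac{1069976493971}{8}$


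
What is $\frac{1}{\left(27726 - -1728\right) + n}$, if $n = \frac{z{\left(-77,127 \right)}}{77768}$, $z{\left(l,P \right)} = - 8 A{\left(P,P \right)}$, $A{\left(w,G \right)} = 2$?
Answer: $\frac{9721}{286322332} \approx 3.3951 \cdot 10^{-5}$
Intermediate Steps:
$z{\left(l,P \right)} = -16$ ($z{\left(l,P \right)} = \left(-8\right) 2 = -16$)
$n = - \frac{2}{9721}$ ($n = - \frac{16}{77768} = \left(-16\right) \frac{1}{77768} = - \frac{2}{9721} \approx -0.00020574$)
$\frac{1}{\left(27726 - -1728\right) + n} = \frac{1}{\left(27726 - -1728\right) - \frac{2}{9721}} = \frac{1}{\left(27726 + 1728\right) - \frac{2}{9721}} = \frac{1}{29454 - \frac{2}{9721}} = \frac{1}{\frac{286322332}{9721}} = \frac{9721}{286322332}$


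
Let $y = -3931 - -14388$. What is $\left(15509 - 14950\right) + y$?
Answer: $11016$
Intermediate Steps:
$y = 10457$ ($y = -3931 + 14388 = 10457$)
$\left(15509 - 14950\right) + y = \left(15509 - 14950\right) + 10457 = 559 + 10457 = 11016$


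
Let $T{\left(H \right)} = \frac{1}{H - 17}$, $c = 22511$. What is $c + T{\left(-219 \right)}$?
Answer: $\frac{5312595}{236} \approx 22511.0$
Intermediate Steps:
$T{\left(H \right)} = \frac{1}{-17 + H}$
$c + T{\left(-219 \right)} = 22511 + \frac{1}{-17 - 219} = 22511 + \frac{1}{-236} = 22511 - \frac{1}{236} = \frac{5312595}{236}$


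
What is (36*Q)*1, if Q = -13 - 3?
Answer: -576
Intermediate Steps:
Q = -16
(36*Q)*1 = (36*(-16))*1 = -576*1 = -576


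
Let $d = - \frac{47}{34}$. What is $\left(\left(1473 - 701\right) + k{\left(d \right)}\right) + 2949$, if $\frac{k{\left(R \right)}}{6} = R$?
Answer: $\frac{63116}{17} \approx 3712.7$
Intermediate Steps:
$d = - \frac{47}{34}$ ($d = \left(-47\right) \frac{1}{34} = - \frac{47}{34} \approx -1.3824$)
$k{\left(R \right)} = 6 R$
$\left(\left(1473 - 701\right) + k{\left(d \right)}\right) + 2949 = \left(\left(1473 - 701\right) + 6 \left(- \frac{47}{34}\right)\right) + 2949 = \left(772 - \frac{141}{17}\right) + 2949 = \frac{12983}{17} + 2949 = \frac{63116}{17}$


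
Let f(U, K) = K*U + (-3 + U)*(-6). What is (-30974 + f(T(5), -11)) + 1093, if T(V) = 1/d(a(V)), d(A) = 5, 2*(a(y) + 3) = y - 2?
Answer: -149332/5 ≈ -29866.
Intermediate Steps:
a(y) = -4 + y/2 (a(y) = -3 + (y - 2)/2 = -3 + (-2 + y)/2 = -3 + (-1 + y/2) = -4 + y/2)
T(V) = ⅕ (T(V) = 1/5 = ⅕)
f(U, K) = 18 - 6*U + K*U (f(U, K) = K*U + (18 - 6*U) = 18 - 6*U + K*U)
(-30974 + f(T(5), -11)) + 1093 = (-30974 + (18 - 6*⅕ - 11*⅕)) + 1093 = (-30974 + (18 - 6/5 - 11/5)) + 1093 = (-30974 + 73/5) + 1093 = -154797/5 + 1093 = -149332/5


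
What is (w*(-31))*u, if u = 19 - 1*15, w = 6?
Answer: -744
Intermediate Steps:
u = 4 (u = 19 - 15 = 4)
(w*(-31))*u = (6*(-31))*4 = -186*4 = -744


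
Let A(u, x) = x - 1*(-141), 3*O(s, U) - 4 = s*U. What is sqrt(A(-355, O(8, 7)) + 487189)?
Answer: 285*sqrt(6) ≈ 698.10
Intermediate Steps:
O(s, U) = 4/3 + U*s/3 (O(s, U) = 4/3 + (s*U)/3 = 4/3 + (U*s)/3 = 4/3 + U*s/3)
A(u, x) = 141 + x (A(u, x) = x + 141 = 141 + x)
sqrt(A(-355, O(8, 7)) + 487189) = sqrt((141 + (4/3 + (1/3)*7*8)) + 487189) = sqrt((141 + (4/3 + 56/3)) + 487189) = sqrt((141 + 20) + 487189) = sqrt(161 + 487189) = sqrt(487350) = 285*sqrt(6)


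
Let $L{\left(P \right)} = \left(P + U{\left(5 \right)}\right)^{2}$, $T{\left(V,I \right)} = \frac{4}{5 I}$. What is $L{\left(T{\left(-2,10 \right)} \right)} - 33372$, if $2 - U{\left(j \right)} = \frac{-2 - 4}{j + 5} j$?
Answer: $- \frac{20841371}{625} \approx -33346.0$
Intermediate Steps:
$U{\left(j \right)} = 2 + \frac{6 j}{5 + j}$ ($U{\left(j \right)} = 2 - \frac{-2 - 4}{j + 5} j = 2 - - \frac{6}{5 + j} j = 2 - - \frac{6 j}{5 + j} = 2 + \frac{6 j}{5 + j}$)
$T{\left(V,I \right)} = \frac{4}{5 I}$ ($T{\left(V,I \right)} = 4 \frac{1}{5 I} = \frac{4}{5 I}$)
$L{\left(P \right)} = \left(5 + P\right)^{2}$ ($L{\left(P \right)} = \left(P + \frac{2 \left(5 + 4 \cdot 5\right)}{5 + 5}\right)^{2} = \left(P + \frac{2 \left(5 + 20\right)}{10}\right)^{2} = \left(P + 2 \cdot \frac{1}{10} \cdot 25\right)^{2} = \left(P + 5\right)^{2} = \left(5 + P\right)^{2}$)
$L{\left(T{\left(-2,10 \right)} \right)} - 33372 = \left(5 + \frac{4}{5 \cdot 10}\right)^{2} - 33372 = \left(5 + \frac{4}{5} \cdot \frac{1}{10}\right)^{2} - 33372 = \left(5 + \frac{2}{25}\right)^{2} - 33372 = \left(\frac{127}{25}\right)^{2} - 33372 = \frac{16129}{625} - 33372 = - \frac{20841371}{625}$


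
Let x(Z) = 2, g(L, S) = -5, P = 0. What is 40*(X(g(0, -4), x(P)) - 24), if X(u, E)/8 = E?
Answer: -320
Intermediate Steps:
X(u, E) = 8*E
40*(X(g(0, -4), x(P)) - 24) = 40*(8*2 - 24) = 40*(16 - 24) = 40*(-8) = -320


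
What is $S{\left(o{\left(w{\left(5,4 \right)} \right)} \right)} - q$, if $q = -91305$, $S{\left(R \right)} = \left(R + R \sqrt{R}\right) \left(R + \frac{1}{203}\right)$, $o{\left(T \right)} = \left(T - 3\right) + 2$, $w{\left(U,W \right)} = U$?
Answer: $\frac{18544671}{203} \approx 91353.0$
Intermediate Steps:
$o{\left(T \right)} = -1 + T$ ($o{\left(T \right)} = \left(-3 + T\right) + 2 = -1 + T$)
$S{\left(R \right)} = \left(\frac{1}{203} + R\right) \left(R + R^{\frac{3}{2}}\right)$ ($S{\left(R \right)} = \left(R + R^{\frac{3}{2}}\right) \left(R + \frac{1}{203}\right) = \left(R + R^{\frac{3}{2}}\right) \left(\frac{1}{203} + R\right) = \left(\frac{1}{203} + R\right) \left(R + R^{\frac{3}{2}}\right)$)
$S{\left(o{\left(w{\left(5,4 \right)} \right)} \right)} - q = \left(\left(-1 + 5\right)^{2} + \left(-1 + 5\right)^{\frac{5}{2}} + \frac{-1 + 5}{203} + \frac{\left(-1 + 5\right)^{\frac{3}{2}}}{203}\right) - -91305 = \left(4^{2} + 4^{\frac{5}{2}} + \frac{1}{203} \cdot 4 + \frac{4^{\frac{3}{2}}}{203}\right) + 91305 = \left(16 + 32 + \frac{4}{203} + \frac{1}{203} \cdot 8\right) + 91305 = \left(16 + 32 + \frac{4}{203} + \frac{8}{203}\right) + 91305 = \frac{9756}{203} + 91305 = \frac{18544671}{203}$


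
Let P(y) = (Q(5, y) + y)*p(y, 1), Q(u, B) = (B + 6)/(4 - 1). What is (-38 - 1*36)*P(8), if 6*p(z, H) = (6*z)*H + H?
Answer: -68894/9 ≈ -7654.9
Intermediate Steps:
Q(u, B) = 2 + B/3 (Q(u, B) = (6 + B)/3 = (6 + B)*(1/3) = 2 + B/3)
p(z, H) = H/6 + H*z (p(z, H) = ((6*z)*H + H)/6 = (6*H*z + H)/6 = (H + 6*H*z)/6 = H/6 + H*z)
P(y) = (2 + 4*y/3)*(1/6 + y) (P(y) = ((2 + y/3) + y)*(1*(1/6 + y)) = (2 + 4*y/3)*(1/6 + y))
(-38 - 1*36)*P(8) = (-38 - 1*36)*((1 + 6*8)*(3 + 2*8)/9) = (-38 - 36)*((1 + 48)*(3 + 16)/9) = -74*49*19/9 = -74*931/9 = -68894/9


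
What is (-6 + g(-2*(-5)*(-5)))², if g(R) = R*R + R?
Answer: 5973136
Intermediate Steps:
g(R) = R + R² (g(R) = R² + R = R + R²)
(-6 + g(-2*(-5)*(-5)))² = (-6 + (-2*(-5)*(-5))*(1 - 2*(-5)*(-5)))² = (-6 + (10*(-5))*(1 + 10*(-5)))² = (-6 - 50*(1 - 50))² = (-6 - 50*(-49))² = (-6 + 2450)² = 2444² = 5973136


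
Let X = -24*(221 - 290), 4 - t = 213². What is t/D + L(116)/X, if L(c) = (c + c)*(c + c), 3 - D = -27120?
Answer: 57697663/1871487 ≈ 30.830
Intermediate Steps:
D = 27123 (D = 3 - 1*(-27120) = 3 + 27120 = 27123)
L(c) = 4*c² (L(c) = (2*c)*(2*c) = 4*c²)
t = -45365 (t = 4 - 1*213² = 4 - 1*45369 = 4 - 45369 = -45365)
X = 1656 (X = -24*(-69) = 1656)
t/D + L(116)/X = -45365/27123 + (4*116²)/1656 = -45365*1/27123 + (4*13456)*(1/1656) = -45365/27123 + 53824*(1/1656) = -45365/27123 + 6728/207 = 57697663/1871487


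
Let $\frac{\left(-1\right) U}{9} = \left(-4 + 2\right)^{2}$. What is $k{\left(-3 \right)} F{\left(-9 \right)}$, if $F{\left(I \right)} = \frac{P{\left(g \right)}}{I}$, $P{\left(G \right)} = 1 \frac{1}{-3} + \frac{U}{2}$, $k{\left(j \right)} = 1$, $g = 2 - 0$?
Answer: $\frac{55}{27} \approx 2.037$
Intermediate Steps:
$g = 2$ ($g = 2 + 0 = 2$)
$U = -36$ ($U = - 9 \left(-4 + 2\right)^{2} = - 9 \left(-2\right)^{2} = \left(-9\right) 4 = -36$)
$P{\left(G \right)} = - \frac{55}{3}$ ($P{\left(G \right)} = 1 \frac{1}{-3} - \frac{36}{2} = 1 \left(- \frac{1}{3}\right) - 18 = - \frac{1}{3} - 18 = - \frac{55}{3}$)
$F{\left(I \right)} = - \frac{55}{3 I}$
$k{\left(-3 \right)} F{\left(-9 \right)} = 1 \left(- \frac{55}{3 \left(-9\right)}\right) = 1 \left(\left(- \frac{55}{3}\right) \left(- \frac{1}{9}\right)\right) = 1 \cdot \frac{55}{27} = \frac{55}{27}$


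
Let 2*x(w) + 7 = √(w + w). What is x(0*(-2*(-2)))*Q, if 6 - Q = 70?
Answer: 224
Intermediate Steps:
x(w) = -7/2 + √2*√w/2 (x(w) = -7/2 + √(w + w)/2 = -7/2 + √(2*w)/2 = -7/2 + (√2*√w)/2 = -7/2 + √2*√w/2)
Q = -64 (Q = 6 - 1*70 = 6 - 70 = -64)
x(0*(-2*(-2)))*Q = (-7/2 + √2*√(0*(-2*(-2)))/2)*(-64) = (-7/2 + √2*√(0*4)/2)*(-64) = (-7/2 + √2*√0/2)*(-64) = (-7/2 + (½)*√2*0)*(-64) = (-7/2 + 0)*(-64) = -7/2*(-64) = 224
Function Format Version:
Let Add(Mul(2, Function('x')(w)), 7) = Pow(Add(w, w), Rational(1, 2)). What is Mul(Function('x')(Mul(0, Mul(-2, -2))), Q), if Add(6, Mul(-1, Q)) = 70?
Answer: 224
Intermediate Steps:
Function('x')(w) = Add(Rational(-7, 2), Mul(Rational(1, 2), Pow(2, Rational(1, 2)), Pow(w, Rational(1, 2)))) (Function('x')(w) = Add(Rational(-7, 2), Mul(Rational(1, 2), Pow(Add(w, w), Rational(1, 2)))) = Add(Rational(-7, 2), Mul(Rational(1, 2), Pow(Mul(2, w), Rational(1, 2)))) = Add(Rational(-7, 2), Mul(Rational(1, 2), Mul(Pow(2, Rational(1, 2)), Pow(w, Rational(1, 2))))) = Add(Rational(-7, 2), Mul(Rational(1, 2), Pow(2, Rational(1, 2)), Pow(w, Rational(1, 2)))))
Q = -64 (Q = Add(6, Mul(-1, 70)) = Add(6, -70) = -64)
Mul(Function('x')(Mul(0, Mul(-2, -2))), Q) = Mul(Add(Rational(-7, 2), Mul(Rational(1, 2), Pow(2, Rational(1, 2)), Pow(Mul(0, Mul(-2, -2)), Rational(1, 2)))), -64) = Mul(Add(Rational(-7, 2), Mul(Rational(1, 2), Pow(2, Rational(1, 2)), Pow(Mul(0, 4), Rational(1, 2)))), -64) = Mul(Add(Rational(-7, 2), Mul(Rational(1, 2), Pow(2, Rational(1, 2)), Pow(0, Rational(1, 2)))), -64) = Mul(Add(Rational(-7, 2), Mul(Rational(1, 2), Pow(2, Rational(1, 2)), 0)), -64) = Mul(Add(Rational(-7, 2), 0), -64) = Mul(Rational(-7, 2), -64) = 224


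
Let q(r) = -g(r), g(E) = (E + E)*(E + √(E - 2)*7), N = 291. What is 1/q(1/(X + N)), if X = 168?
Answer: -210681/41248496 + 4424301*I*√46767/41248496 ≈ -0.0051076 + 23.196*I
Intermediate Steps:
g(E) = 2*E*(E + 7*√(-2 + E)) (g(E) = (2*E)*(E + √(-2 + E)*7) = (2*E)*(E + 7*√(-2 + E)) = 2*E*(E + 7*√(-2 + E)))
q(r) = -2*r*(r + 7*√(-2 + r))
1/q(1/(X + N)) = 1/(-2*(1/(168 + 291) + 7*√(-2 + 1/(168 + 291)))/(168 + 291)) = 1/(-2*(1/459 + 7*√(-2 + 1/459))/459) = 1/(-2*1/459*(1/459 + 7*√(-2 + 1/459))) = 1/(-2*1/459*(1/459 + 7*√(-917/459))) = 1/(-2*1/459*(1/459 + 7*(I*√46767/153))) = 1/(-2*1/459*(1/459 + 7*I*√46767/153)) = 1/(-2/210681 - 14*I*√46767/70227)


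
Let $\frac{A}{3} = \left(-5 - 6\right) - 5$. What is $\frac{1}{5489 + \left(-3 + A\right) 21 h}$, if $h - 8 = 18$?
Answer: $- \frac{1}{22357} \approx -4.4729 \cdot 10^{-5}$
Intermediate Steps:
$h = 26$ ($h = 8 + 18 = 26$)
$A = -48$ ($A = 3 \left(\left(-5 - 6\right) - 5\right) = 3 \left(-11 - 5\right) = 3 \left(-16\right) = -48$)
$\frac{1}{5489 + \left(-3 + A\right) 21 h} = \frac{1}{5489 + \left(-3 - 48\right) 21 \cdot 26} = \frac{1}{5489 + \left(-51\right) 21 \cdot 26} = \frac{1}{5489 - 27846} = \frac{1}{-22357} = - \frac{1}{22357}$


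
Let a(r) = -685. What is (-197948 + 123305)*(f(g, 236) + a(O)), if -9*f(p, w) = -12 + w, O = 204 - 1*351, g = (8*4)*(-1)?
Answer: 158964709/3 ≈ 5.2988e+7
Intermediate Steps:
g = -32 (g = 32*(-1) = -32)
O = -147 (O = 204 - 351 = -147)
f(p, w) = 4/3 - w/9 (f(p, w) = -(-12 + w)/9 = 4/3 - w/9)
(-197948 + 123305)*(f(g, 236) + a(O)) = (-197948 + 123305)*((4/3 - ⅑*236) - 685) = -74643*((4/3 - 236/9) - 685) = -74643*(-224/9 - 685) = -74643*(-6389/9) = 158964709/3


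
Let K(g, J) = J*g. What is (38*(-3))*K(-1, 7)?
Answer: 798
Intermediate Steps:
(38*(-3))*K(-1, 7) = (38*(-3))*(7*(-1)) = -114*(-7) = 798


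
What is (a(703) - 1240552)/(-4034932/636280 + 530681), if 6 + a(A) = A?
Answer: -197223734850/84414417937 ≈ -2.3364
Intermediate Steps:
a(A) = -6 + A
(a(703) - 1240552)/(-4034932/636280 + 530681) = ((-6 + 703) - 1240552)/(-4034932/636280 + 530681) = (697 - 1240552)/(-4034932*1/636280 + 530681) = -1239855/(-1008733/159070 + 530681) = -1239855/84414417937/159070 = -1239855*159070/84414417937 = -197223734850/84414417937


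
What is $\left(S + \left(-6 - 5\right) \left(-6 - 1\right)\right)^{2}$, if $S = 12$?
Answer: $7921$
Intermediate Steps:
$\left(S + \left(-6 - 5\right) \left(-6 - 1\right)\right)^{2} = \left(12 + \left(-6 - 5\right) \left(-6 - 1\right)\right)^{2} = \left(12 - -77\right)^{2} = \left(12 + 77\right)^{2} = 89^{2} = 7921$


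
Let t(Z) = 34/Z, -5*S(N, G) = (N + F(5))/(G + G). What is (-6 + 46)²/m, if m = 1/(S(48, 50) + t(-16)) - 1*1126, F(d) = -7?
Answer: -1765600/1243041 ≈ -1.4204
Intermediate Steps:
S(N, G) = -(-7 + N)/(10*G) (S(N, G) = -(N - 7)/(5*(G + G)) = -(-7 + N)/(5*(2*G)) = -(-7 + N)*1/(2*G)/5 = -(-7 + N)/(10*G))
m = -2486082/2207 (m = 1/((⅒)*(7 - 1*48)/50 + 34/(-16)) - 1*1126 = 1/((⅒)*(1/50)*(7 - 48) + 34*(-1/16)) - 1126 = 1/((⅒)*(1/50)*(-41) - 17/8) - 1126 = 1/(-41/500 - 17/8) - 1126 = 1/(-2207/1000) - 1126 = -1000/2207 - 1126 = -2486082/2207 ≈ -1126.5)
(-6 + 46)²/m = (-6 + 46)²/(-2486082/2207) = 40²*(-2207/2486082) = 1600*(-2207/2486082) = -1765600/1243041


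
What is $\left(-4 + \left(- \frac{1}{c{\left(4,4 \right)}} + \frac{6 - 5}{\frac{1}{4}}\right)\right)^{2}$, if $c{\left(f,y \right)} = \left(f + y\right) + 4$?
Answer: $\frac{1}{144} \approx 0.0069444$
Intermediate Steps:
$c{\left(f,y \right)} = 4 + f + y$
$\left(-4 + \left(- \frac{1}{c{\left(4,4 \right)}} + \frac{6 - 5}{\frac{1}{4}}\right)\right)^{2} = \left(-4 + \left(- \frac{1}{4 + 4 + 4} + \frac{6 - 5}{\frac{1}{4}}\right)\right)^{2} = \left(-4 + \left(- \frac{1}{12} + 1 \frac{1}{\frac{1}{4}}\right)\right)^{2} = \left(-4 + \left(\left(-1\right) \frac{1}{12} + 1 \cdot 4\right)\right)^{2} = \left(-4 + \left(- \frac{1}{12} + 4\right)\right)^{2} = \left(-4 + \frac{47}{12}\right)^{2} = \left(- \frac{1}{12}\right)^{2} = \frac{1}{144}$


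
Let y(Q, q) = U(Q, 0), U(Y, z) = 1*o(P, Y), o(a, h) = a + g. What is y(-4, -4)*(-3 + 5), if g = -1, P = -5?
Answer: -12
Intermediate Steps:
o(a, h) = -1 + a (o(a, h) = a - 1 = -1 + a)
U(Y, z) = -6 (U(Y, z) = 1*(-1 - 5) = 1*(-6) = -6)
y(Q, q) = -6
y(-4, -4)*(-3 + 5) = -6*(-3 + 5) = -6*2 = -12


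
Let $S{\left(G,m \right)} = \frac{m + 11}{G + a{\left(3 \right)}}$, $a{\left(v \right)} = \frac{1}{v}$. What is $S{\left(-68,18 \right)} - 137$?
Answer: $- \frac{962}{7} \approx -137.43$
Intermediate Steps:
$S{\left(G,m \right)} = \frac{11 + m}{\frac{1}{3} + G}$ ($S{\left(G,m \right)} = \frac{m + 11}{G + \frac{1}{3}} = \frac{11 + m}{G + \frac{1}{3}} = \frac{11 + m}{\frac{1}{3} + G}$)
$S{\left(-68,18 \right)} - 137 = \frac{3 \left(11 + 18\right)}{1 + 3 \left(-68\right)} - 137 = 3 \frac{1}{1 - 204} \cdot 29 - 137 = 3 \frac{1}{-203} \cdot 29 - 137 = 3 \left(- \frac{1}{203}\right) 29 - 137 = - \frac{3}{7} - 137 = - \frac{962}{7}$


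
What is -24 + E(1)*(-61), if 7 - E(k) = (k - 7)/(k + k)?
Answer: -634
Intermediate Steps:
E(k) = 7 - (-7 + k)/(2*k) (E(k) = 7 - (k - 7)/(k + k) = 7 - (-7 + k)/(2*k))
-24 + E(1)*(-61) = -24 + ((1/2)*(7 + 13*1)/1)*(-61) = -24 + ((1/2)*1*(7 + 13))*(-61) = -24 + ((1/2)*1*20)*(-61) = -24 + 10*(-61) = -24 - 610 = -634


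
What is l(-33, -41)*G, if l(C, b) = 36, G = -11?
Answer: -396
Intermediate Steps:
l(-33, -41)*G = 36*(-11) = -396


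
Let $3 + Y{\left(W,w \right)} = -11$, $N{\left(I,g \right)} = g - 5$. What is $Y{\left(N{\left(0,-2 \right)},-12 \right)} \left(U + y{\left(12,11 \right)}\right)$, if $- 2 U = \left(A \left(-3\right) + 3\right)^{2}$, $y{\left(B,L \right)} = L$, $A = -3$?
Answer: $854$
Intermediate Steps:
$N{\left(I,g \right)} = -5 + g$
$Y{\left(W,w \right)} = -14$ ($Y{\left(W,w \right)} = -3 - 11 = -14$)
$U = -72$ ($U = - \frac{\left(\left(-3\right) \left(-3\right) + 3\right)^{2}}{2} = - \frac{\left(9 + 3\right)^{2}}{2} = - \frac{12^{2}}{2} = \left(- \frac{1}{2}\right) 144 = -72$)
$Y{\left(N{\left(0,-2 \right)},-12 \right)} \left(U + y{\left(12,11 \right)}\right) = - 14 \left(-72 + 11\right) = \left(-14\right) \left(-61\right) = 854$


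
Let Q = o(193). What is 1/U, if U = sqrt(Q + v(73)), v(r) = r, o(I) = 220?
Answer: sqrt(293)/293 ≈ 0.058421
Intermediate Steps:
Q = 220
U = sqrt(293) (U = sqrt(220 + 73) = sqrt(293) ≈ 17.117)
1/U = 1/(sqrt(293)) = sqrt(293)/293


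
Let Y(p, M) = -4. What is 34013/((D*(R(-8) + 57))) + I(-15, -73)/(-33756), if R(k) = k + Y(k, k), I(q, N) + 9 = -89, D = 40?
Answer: 95693269/5063400 ≈ 18.899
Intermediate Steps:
I(q, N) = -98 (I(q, N) = -9 - 89 = -98)
R(k) = -4 + k (R(k) = k - 4 = -4 + k)
34013/((D*(R(-8) + 57))) + I(-15, -73)/(-33756) = 34013/((40*((-4 - 8) + 57))) - 98/(-33756) = 34013/((40*(-12 + 57))) - 98*(-1/33756) = 34013/((40*45)) + 49/16878 = 34013/1800 + 49/16878 = 95693269/5063400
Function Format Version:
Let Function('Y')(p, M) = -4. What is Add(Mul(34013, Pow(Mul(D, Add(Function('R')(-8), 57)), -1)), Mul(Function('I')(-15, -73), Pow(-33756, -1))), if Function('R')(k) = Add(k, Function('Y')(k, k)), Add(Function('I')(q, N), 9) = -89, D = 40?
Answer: Rational(95693269, 5063400) ≈ 18.899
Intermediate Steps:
Function('I')(q, N) = -98 (Function('I')(q, N) = Add(-9, -89) = -98)
Function('R')(k) = Add(-4, k) (Function('R')(k) = Add(k, -4) = Add(-4, k))
Add(Mul(34013, Pow(Mul(D, Add(Function('R')(-8), 57)), -1)), Mul(Function('I')(-15, -73), Pow(-33756, -1))) = Add(Mul(34013, Pow(Mul(40, Add(Add(-4, -8), 57)), -1)), Mul(-98, Pow(-33756, -1))) = Add(Mul(34013, Pow(Mul(40, Add(-12, 57)), -1)), Mul(-98, Rational(-1, 33756))) = Add(Mul(34013, Pow(Mul(40, 45), -1)), Rational(49, 16878)) = Add(Mul(34013, Pow(1800, -1)), Rational(49, 16878)) = Add(Mul(34013, Rational(1, 1800)), Rational(49, 16878)) = Add(Rational(34013, 1800), Rational(49, 16878)) = Rational(95693269, 5063400)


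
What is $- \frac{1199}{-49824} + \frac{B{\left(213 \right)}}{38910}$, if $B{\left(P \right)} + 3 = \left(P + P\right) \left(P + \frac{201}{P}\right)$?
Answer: $\frac{764577163}{323108640} \approx 2.3663$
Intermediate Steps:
$B{\left(P \right)} = -3 + 2 P \left(P + \frac{201}{P}\right)$ ($B{\left(P \right)} = -3 + \left(P + P\right) \left(P + \frac{201}{P}\right) = -3 + 2 P \left(P + \frac{201}{P}\right)$)
$- \frac{1199}{-49824} + \frac{B{\left(213 \right)}}{38910} = - \frac{1199}{-49824} + \frac{399 + 2 \cdot 213^{2}}{38910} = \left(-1199\right) \left(- \frac{1}{49824}\right) + \left(399 + 2 \cdot 45369\right) \frac{1}{38910} = \frac{1199}{49824} + \left(399 + 90738\right) \frac{1}{38910} = \frac{1199}{49824} + 91137 \cdot \frac{1}{38910} = \frac{1199}{49824} + \frac{30379}{12970} = \frac{764577163}{323108640}$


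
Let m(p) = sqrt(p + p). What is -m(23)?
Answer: -sqrt(46) ≈ -6.7823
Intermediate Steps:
m(p) = sqrt(2)*sqrt(p) (m(p) = sqrt(2*p) = sqrt(2)*sqrt(p))
-m(23) = -sqrt(2)*sqrt(23) = -sqrt(46)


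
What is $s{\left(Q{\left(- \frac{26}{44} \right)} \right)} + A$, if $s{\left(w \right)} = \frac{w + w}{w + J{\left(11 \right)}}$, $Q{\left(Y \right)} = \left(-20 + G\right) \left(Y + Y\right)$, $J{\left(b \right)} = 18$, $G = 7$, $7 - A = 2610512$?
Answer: $- \frac{958054997}{367} \approx -2.6105 \cdot 10^{6}$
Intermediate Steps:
$A = -2610505$ ($A = 7 - 2610512 = -2610505$)
$Q{\left(Y \right)} = - 26 Y$ ($Q{\left(Y \right)} = \left(-20 + 7\right) \left(Y + Y\right) = - 13 \cdot 2 Y = - 26 Y$)
$s{\left(w \right)} = \frac{2 w}{18 + w}$ ($s{\left(w \right)} = \frac{w + w}{w + 18} = \frac{2 w}{18 + w}$)
$s{\left(Q{\left(- \frac{26}{44} \right)} \right)} + A = \frac{2 \left(- 26 \left(- \frac{26}{44}\right)\right)}{18 - 26 \left(- \frac{26}{44}\right)} - 2610505 = \frac{2 \left(- 26 \left(\left(-26\right) \frac{1}{44}\right)\right)}{18 - 26 \left(\left(-26\right) \frac{1}{44}\right)} - 2610505 = \frac{2 \left(\left(-26\right) \left(- \frac{13}{22}\right)\right)}{18 - - \frac{169}{11}} - 2610505 = 2 \cdot \frac{169}{11} \frac{1}{18 + \frac{169}{11}} - 2610505 = 2 \cdot \frac{169}{11} \frac{1}{\frac{367}{11}} - 2610505 = 2 \cdot \frac{169}{11} \cdot \frac{11}{367} - 2610505 = \frac{338}{367} - 2610505 = - \frac{958054997}{367}$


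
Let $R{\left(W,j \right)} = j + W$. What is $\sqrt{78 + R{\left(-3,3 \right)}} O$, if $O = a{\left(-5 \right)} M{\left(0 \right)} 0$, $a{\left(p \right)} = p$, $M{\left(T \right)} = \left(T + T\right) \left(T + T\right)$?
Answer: $0$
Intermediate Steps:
$R{\left(W,j \right)} = W + j$
$M{\left(T \right)} = 4 T^{2}$ ($M{\left(T \right)} = 2 T 2 T = 4 T^{2}$)
$O = 0$ ($O = - 5 \cdot 4 \cdot 0^{2} \cdot 0 = - 5 \cdot 4 \cdot 0 \cdot 0 = \left(-5\right) 0 \cdot 0 = 0 \cdot 0 = 0$)
$\sqrt{78 + R{\left(-3,3 \right)}} O = \sqrt{78 + \left(-3 + 3\right)} 0 = \sqrt{78 + 0} \cdot 0 = \sqrt{78} \cdot 0 = 0$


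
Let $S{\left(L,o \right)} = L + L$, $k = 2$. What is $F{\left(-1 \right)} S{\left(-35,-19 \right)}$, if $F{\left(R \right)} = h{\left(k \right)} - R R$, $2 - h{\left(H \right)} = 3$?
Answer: $140$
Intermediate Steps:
$h{\left(H \right)} = -1$ ($h{\left(H \right)} = 2 - 3 = -1$)
$S{\left(L,o \right)} = 2 L$
$F{\left(R \right)} = -1 - R^{2}$ ($F{\left(R \right)} = -1 - R R = -1 - R^{2}$)
$F{\left(-1 \right)} S{\left(-35,-19 \right)} = \left(-1 - \left(-1\right)^{2}\right) 2 \left(-35\right) = \left(-1 - 1\right) \left(-70\right) = \left(-2\right) \left(-70\right) = 140$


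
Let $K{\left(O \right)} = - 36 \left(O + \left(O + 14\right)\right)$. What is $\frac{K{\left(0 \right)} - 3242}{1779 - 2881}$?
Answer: $\frac{1873}{551} \approx 3.3993$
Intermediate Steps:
$K{\left(O \right)} = -504 - 72 O$ ($K{\left(O \right)} = - 36 \left(O + \left(14 + O\right)\right) = - 36 \left(14 + 2 O\right) = -504 - 72 O$)
$\frac{K{\left(0 \right)} - 3242}{1779 - 2881} = \frac{\left(-504 - 0\right) - 3242}{1779 - 2881} = \frac{\left(-504 + 0\right) - 3242}{-1102} = \left(-504 - 3242\right) \left(- \frac{1}{1102}\right) = \left(-3746\right) \left(- \frac{1}{1102}\right) = \frac{1873}{551}$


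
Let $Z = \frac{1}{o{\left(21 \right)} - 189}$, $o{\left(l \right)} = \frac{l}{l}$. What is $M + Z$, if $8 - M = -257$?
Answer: $\frac{49819}{188} \approx 264.99$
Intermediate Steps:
$M = 265$ ($M = 8 - -257 = 8 + 257 = 265$)
$o{\left(l \right)} = 1$
$Z = - \frac{1}{188}$ ($Z = \frac{1}{1 - 189} = \frac{1}{-188} = - \frac{1}{188} \approx -0.0053191$)
$M + Z = 265 - \frac{1}{188} = \frac{49819}{188}$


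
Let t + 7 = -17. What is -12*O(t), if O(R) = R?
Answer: 288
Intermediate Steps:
t = -24 (t = -7 - 17 = -24)
-12*O(t) = -12*(-24) = 288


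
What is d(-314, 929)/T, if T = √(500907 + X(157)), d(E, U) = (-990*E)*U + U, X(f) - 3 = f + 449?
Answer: 288789869*√13931/83586 ≈ 4.0779e+5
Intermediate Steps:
X(f) = 452 + f (X(f) = 3 + (f + 449) = 3 + (449 + f) = 452 + f)
d(E, U) = U - 990*E*U (d(E, U) = -990*E*U + U = U - 990*E*U)
T = 6*√13931 (T = √(500907 + (452 + 157)) = √(500907 + 609) = √501516 = 6*√13931 ≈ 708.18)
d(-314, 929)/T = (929*(1 - 990*(-314)))/((6*√13931)) = (929*(1 + 310860))*(√13931/83586) = (929*310861)*(√13931/83586) = 288789869*(√13931/83586) = 288789869*√13931/83586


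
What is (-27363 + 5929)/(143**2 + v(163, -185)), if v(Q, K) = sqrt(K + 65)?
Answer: -438303866/418161721 + 42868*I*sqrt(30)/418161721 ≈ -1.0482 + 0.0005615*I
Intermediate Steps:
v(Q, K) = sqrt(65 + K)
(-27363 + 5929)/(143**2 + v(163, -185)) = (-27363 + 5929)/(143**2 + sqrt(65 - 185)) = -21434/(20449 + sqrt(-120)) = -21434/(20449 + 2*I*sqrt(30))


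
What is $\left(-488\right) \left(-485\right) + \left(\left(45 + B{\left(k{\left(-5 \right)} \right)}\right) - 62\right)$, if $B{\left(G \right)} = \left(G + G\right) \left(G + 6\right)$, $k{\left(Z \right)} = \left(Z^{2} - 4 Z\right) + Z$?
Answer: $240343$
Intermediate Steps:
$k{\left(Z \right)} = Z^{2} - 3 Z$
$B{\left(G \right)} = 2 G \left(6 + G\right)$
$\left(-488\right) \left(-485\right) + \left(\left(45 + B{\left(k{\left(-5 \right)} \right)}\right) - 62\right) = \left(-488\right) \left(-485\right) - \left(17 - 2 \left(- 5 \left(-3 - 5\right)\right) \left(6 - 5 \left(-3 - 5\right)\right)\right) = 236680 - \left(17 - 2 \left(\left(-5\right) \left(-8\right)\right) \left(6 - -40\right)\right) = 236680 - \left(17 - 80 \left(6 + 40\right)\right) = 236680 + \left(\left(45 + 2 \cdot 40 \cdot 46\right) - 62\right) = 236680 + \left(\left(45 + 3680\right) - 62\right) = 236680 + \left(3725 - 62\right) = 236680 + 3663 = 240343$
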